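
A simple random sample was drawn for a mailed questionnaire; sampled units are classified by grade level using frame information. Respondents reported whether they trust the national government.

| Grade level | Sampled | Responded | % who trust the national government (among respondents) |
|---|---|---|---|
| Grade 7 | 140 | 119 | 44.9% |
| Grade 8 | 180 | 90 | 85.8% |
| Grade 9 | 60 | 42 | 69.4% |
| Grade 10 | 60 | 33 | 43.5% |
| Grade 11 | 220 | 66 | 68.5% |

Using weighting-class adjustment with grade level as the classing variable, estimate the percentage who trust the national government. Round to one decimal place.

66.0%

Class response rates: Grade 7 119/140 = 85%, Grade 8 90/180 = 50%, Grade 9 42/60 = 70%, Grade 10 33/60 = 55%, Grade 11 66/220 = 30%.
With weight = n_sampled/n_responded per class, the weighted class total is n_sampled:
  Grade 7: 140 × 44.9 = 6286
  Grade 8: 180 × 85.8 = 15,444
  Grade 9: 60 × 69.4 = 4164
  Grade 10: 60 × 43.5 = 2610
  Grade 11: 220 × 68.5 = 15,070
Adjusted estimate = 43,574 / 660 = 66.0212 → 66.0%.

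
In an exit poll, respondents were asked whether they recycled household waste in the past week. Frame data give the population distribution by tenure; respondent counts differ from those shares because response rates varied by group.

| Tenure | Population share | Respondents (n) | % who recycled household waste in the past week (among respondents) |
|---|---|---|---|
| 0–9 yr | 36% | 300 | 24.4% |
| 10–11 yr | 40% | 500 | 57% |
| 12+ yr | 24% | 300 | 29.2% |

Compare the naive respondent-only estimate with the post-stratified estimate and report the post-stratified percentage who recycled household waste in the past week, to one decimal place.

38.6%

Naive respondent-only estimate (weights = respondent counts):
  (300/1100)×24.4 + (500/1100)×57 + (300/1100)×29.2 = 40.5273%
Reweighting by population tenure shares:
  0.36×24.4 + 0.4×57 + 0.24×29.2 = 38.592%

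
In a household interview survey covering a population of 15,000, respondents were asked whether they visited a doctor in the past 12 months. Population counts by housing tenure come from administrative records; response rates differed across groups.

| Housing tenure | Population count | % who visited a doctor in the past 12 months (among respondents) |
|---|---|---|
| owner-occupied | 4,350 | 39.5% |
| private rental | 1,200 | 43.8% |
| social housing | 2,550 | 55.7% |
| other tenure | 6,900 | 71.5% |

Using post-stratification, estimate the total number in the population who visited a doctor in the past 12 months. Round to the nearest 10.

8,600

Each cell contributes its population count × the respondent rate:
  owner-occupied: 4,350 × 39.5% = 1718.25
  private rental: 1,200 × 43.8% = 525.6
  social housing: 2,550 × 55.7% = 1420.35
  other tenure: 6,900 × 71.5% = 4933.5
Estimated total = 8597.7 → 8,600.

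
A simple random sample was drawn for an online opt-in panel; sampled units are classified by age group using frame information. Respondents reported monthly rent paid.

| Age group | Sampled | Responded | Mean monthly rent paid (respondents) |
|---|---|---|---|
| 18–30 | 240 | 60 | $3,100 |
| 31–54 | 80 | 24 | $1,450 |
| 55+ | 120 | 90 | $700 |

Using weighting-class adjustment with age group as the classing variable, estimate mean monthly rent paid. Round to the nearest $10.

Response rates by class: 18–30 60/240 = 25%, 31–54 24/80 = 30%, 55+ 90/120 = 75%.
With weight = n_sampled/n_responded per class, the weighted class total is n_sampled:
  18–30: 240 × 3100 = 744,000
  31–54: 80 × 1450 = 116,000
  55+: 120 × 700 = 84,000
Adjusted estimate = 944,000 / 440 = 2145.45 → $2,150.

$2,150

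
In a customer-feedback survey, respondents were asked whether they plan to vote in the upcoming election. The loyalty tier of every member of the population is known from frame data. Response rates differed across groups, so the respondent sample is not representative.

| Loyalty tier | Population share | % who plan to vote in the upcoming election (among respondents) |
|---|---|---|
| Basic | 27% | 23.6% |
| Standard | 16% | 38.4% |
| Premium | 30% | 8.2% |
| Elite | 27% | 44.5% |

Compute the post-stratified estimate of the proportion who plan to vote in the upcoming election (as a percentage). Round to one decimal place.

27.0%

Post-stratification weights by population share, not respondent share:
  Basic: 0.27 × 23.6 = 6.372
  Standard: 0.16 × 38.4 = 6.144
  Premium: 0.3 × 8.2 = 2.46
  Elite: 0.27 × 44.5 = 12.015
Post-stratified estimate = 26.991 → 27.0%.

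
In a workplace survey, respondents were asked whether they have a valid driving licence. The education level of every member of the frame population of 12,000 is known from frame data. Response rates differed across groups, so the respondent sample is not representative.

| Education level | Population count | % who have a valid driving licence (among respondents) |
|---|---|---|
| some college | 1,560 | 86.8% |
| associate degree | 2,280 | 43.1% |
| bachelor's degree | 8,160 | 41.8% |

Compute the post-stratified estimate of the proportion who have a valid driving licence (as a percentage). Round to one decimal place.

47.9%

Each cell contributes population-share × respondent value:
  some college: (1,560/12,000) × 86.8 = 11.284
  associate degree: (2,280/12,000) × 43.1 = 8.189
  bachelor's degree: (8,160/12,000) × 41.8 = 28.424
Post-stratified estimate = 47.897 → 47.9%.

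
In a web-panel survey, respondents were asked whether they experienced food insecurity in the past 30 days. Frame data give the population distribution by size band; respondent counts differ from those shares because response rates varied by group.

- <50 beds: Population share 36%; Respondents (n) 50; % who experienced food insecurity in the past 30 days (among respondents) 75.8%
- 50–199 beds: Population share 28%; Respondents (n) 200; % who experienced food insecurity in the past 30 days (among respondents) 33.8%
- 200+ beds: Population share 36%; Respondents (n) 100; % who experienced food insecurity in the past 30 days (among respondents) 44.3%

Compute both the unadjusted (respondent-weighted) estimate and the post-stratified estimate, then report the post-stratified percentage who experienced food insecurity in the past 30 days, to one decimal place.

52.7%

Unadjusted (pooled respondent) estimate weights by respondent counts:
  (50/350)×75.8 + (200/350)×33.8 + (100/350)×44.3 = 42.8%
Reweighting by population size band shares:
  0.36×75.8 + 0.28×33.8 + 0.36×44.3 = 52.7%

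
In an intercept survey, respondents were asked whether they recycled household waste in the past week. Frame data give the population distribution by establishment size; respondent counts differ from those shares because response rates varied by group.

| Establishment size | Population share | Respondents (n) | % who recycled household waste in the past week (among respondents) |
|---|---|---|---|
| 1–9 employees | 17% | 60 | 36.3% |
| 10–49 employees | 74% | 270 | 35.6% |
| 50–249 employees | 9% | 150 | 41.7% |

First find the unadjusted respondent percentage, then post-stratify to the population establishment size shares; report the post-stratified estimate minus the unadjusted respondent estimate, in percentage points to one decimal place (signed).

-1.3 percentage points

Without adjustment, the pooled respondent share is:
  (60/480)×36.3 + (270/480)×35.6 + (150/480)×41.7 = 37.5938%
Post-stratifying to population shares instead:
  0.17×36.3 + 0.74×35.6 + 0.09×41.7 = 36.268%
Difference = 36.268 − 37.5938 = -1.3257 pp.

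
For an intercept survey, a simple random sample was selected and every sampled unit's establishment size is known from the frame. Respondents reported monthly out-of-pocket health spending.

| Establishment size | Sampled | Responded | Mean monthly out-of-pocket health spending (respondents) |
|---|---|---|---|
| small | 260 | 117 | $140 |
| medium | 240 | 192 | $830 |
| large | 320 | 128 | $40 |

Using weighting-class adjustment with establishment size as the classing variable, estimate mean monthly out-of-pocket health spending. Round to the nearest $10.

$300

Class response rates: small 117/260 = 45%, medium 192/240 = 80%, large 128/320 = 40%.
With weight = n_sampled/n_responded per class, the weighted class total is n_sampled:
  small: 260 × 140 = 36,400
  medium: 240 × 830 = 199,200
  large: 320 × 40 = 12,800
Adjusted estimate = 248,400 / 820 = 302.927 → $300.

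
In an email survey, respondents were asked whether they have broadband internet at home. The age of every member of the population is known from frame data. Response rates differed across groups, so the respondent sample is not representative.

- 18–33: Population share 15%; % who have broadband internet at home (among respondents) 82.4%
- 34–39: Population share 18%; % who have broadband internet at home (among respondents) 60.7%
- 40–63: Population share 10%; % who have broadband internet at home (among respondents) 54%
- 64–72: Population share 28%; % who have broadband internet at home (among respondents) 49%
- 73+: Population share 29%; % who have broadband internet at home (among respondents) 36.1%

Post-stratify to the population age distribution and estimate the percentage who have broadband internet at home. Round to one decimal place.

52.9%

Reweight to the known age distribution:
  18–33: 0.15 × 82.4 = 12.36
  34–39: 0.18 × 60.7 = 10.926
  40–63: 0.1 × 54 = 5.4
  64–72: 0.28 × 49 = 13.72
  73+: 0.29 × 36.1 = 10.469
Post-stratified estimate = 52.875 → 52.9%.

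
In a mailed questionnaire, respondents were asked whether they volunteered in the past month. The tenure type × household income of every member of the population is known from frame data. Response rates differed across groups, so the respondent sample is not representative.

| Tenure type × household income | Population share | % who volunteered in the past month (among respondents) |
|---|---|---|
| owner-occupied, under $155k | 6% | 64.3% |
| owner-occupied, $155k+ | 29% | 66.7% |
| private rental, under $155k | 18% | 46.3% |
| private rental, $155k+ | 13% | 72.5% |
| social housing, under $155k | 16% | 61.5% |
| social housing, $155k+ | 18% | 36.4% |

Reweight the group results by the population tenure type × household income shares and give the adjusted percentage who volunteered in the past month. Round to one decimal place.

Weight each group's respondent value by its population share:
  owner-occupied, under $155k: 0.06 × 64.3 = 3.858
  owner-occupied, $155k+: 0.29 × 66.7 = 19.343
  private rental, under $155k: 0.18 × 46.3 = 8.334
  private rental, $155k+: 0.13 × 72.5 = 9.425
  social housing, under $155k: 0.16 × 61.5 = 9.84
  social housing, $155k+: 0.18 × 36.4 = 6.552
Post-stratified estimate = 57.352 → 57.4%.

57.4%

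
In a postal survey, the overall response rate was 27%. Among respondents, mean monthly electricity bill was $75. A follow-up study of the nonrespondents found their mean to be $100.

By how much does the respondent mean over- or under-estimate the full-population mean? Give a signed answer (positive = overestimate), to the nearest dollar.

Nonresponse fraction = 1 − 0.27 = 0.73.
Bias = (nonresponse fraction) × (respondent mean − nonrespondent mean)
     = 0.73 × (75 − 100) = 0.73 × -25 = -18.25.

-$18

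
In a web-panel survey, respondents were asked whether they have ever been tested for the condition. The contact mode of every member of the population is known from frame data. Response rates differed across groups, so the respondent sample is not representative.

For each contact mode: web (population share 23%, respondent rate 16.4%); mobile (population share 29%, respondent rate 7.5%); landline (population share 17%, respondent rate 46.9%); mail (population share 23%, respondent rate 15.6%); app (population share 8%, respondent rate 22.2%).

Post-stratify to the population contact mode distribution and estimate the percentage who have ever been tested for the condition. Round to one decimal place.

19.3%

Reweight to the known contact mode distribution:
  web: 0.23 × 16.4 = 3.772
  mobile: 0.29 × 7.5 = 2.175
  landline: 0.17 × 46.9 = 7.973
  mail: 0.23 × 15.6 = 3.588
  app: 0.08 × 22.2 = 1.776
Post-stratified estimate = 19.284 → 19.3%.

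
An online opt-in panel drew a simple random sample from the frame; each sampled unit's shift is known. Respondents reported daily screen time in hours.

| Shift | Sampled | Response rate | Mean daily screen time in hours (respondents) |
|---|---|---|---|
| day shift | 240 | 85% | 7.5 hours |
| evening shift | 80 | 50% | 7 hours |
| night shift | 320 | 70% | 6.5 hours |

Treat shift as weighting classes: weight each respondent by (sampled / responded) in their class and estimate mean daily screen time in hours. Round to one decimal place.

6.9

Inverse-response-rate weighting restores each class to its sampled count, so class totals weight by n_sampled:
  day shift: 240 × 7.5 = 1800
  evening shift: 80 × 7 = 560
  night shift: 320 × 6.5 = 2080
Adjusted estimate = 4440 / 640 = 6.9375 → 6.9.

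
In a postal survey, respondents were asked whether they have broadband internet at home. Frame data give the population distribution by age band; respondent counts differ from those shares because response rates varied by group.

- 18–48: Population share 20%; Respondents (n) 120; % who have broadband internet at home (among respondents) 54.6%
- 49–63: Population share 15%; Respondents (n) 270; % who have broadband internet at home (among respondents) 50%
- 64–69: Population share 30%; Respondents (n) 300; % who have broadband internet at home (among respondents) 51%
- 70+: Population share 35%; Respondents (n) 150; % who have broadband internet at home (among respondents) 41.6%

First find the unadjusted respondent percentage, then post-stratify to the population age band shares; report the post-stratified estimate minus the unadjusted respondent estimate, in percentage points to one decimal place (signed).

-1.2 percentage points

Without adjustment, the pooled respondent share is:
  (120/840)×54.6 + (270/840)×50 + (300/840)×51 + (150/840)×41.6 = 49.5143%
Reweighting by population age band shares:
  0.2×54.6 + 0.15×50 + 0.3×51 + 0.35×41.6 = 48.28%
Difference = 48.28 − 49.5143 = -1.2343 pp.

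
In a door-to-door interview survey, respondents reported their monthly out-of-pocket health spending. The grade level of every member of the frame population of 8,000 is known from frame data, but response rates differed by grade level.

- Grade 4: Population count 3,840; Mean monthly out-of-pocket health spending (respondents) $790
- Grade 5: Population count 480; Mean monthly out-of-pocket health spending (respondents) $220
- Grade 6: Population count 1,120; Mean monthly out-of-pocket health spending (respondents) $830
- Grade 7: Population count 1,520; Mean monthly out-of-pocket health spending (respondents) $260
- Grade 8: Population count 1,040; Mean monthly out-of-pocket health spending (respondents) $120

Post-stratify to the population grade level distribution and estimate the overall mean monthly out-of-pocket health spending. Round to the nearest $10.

Post-stratification weights by population share, not respondent share:
  Grade 4: (3,840/8,000) × 790 = 379.2
  Grade 5: (480/8,000) × 220 = 13.2
  Grade 6: (1,120/8,000) × 830 = 116.2
  Grade 7: (1,520/8,000) × 260 = 49.4
  Grade 8: (1,040/8,000) × 120 = 15.6
Post-stratified estimate = 573.6 → $570.

$570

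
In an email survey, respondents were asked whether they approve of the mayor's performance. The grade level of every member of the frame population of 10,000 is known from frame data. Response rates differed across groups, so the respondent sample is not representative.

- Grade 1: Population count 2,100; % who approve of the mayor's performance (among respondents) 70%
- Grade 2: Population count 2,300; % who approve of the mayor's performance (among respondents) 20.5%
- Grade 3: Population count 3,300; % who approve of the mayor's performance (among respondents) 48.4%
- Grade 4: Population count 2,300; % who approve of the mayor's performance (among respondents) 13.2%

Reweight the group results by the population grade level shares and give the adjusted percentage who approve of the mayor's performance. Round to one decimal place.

Each cell contributes population-share × respondent value:
  Grade 1: (2,100/10,000) × 70 = 14.7
  Grade 2: (2,300/10,000) × 20.5 = 4.715
  Grade 3: (3,300/10,000) × 48.4 = 15.972
  Grade 4: (2,300/10,000) × 13.2 = 3.036
Post-stratified estimate = 38.423 → 38.4%.

38.4%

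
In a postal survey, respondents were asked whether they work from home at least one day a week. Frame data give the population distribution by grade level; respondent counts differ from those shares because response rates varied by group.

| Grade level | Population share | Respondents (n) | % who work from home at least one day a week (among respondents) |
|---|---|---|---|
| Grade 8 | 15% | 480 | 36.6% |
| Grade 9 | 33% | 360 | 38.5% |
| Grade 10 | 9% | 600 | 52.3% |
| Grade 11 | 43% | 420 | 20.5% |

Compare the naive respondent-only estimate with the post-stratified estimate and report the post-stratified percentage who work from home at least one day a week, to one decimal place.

Without adjustment, the pooled respondent share is:
  (480/1860)×36.6 + (360/1860)×38.5 + (600/1860)×52.3 + (420/1860)×20.5 = 38.3968%
Reweighting by population grade level shares:
  0.15×36.6 + 0.33×38.5 + 0.09×52.3 + 0.43×20.5 = 31.717%

31.7%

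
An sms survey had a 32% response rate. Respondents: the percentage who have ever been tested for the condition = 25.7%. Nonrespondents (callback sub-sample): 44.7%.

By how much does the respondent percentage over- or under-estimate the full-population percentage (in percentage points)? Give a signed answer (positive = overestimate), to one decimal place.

-12.9 percentage points

Nonresponse fraction = 1 − 0.32 = 0.68.
Bias = (nonresponse fraction) × (respondent percentage − nonrespondent percentage)
     = 0.68 × (25.7 − 44.7) = 0.68 × -19 = -12.92.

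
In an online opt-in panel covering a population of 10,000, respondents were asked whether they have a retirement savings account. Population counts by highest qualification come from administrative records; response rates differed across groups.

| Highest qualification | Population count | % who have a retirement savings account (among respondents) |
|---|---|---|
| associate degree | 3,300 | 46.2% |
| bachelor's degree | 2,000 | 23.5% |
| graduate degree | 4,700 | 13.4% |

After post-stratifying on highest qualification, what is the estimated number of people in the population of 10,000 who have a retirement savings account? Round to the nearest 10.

2,620

Apply each group's respondent rate to its population count:
  associate degree: 3,300 × 46.2% = 1524.6
  bachelor's degree: 2,000 × 23.5% = 470
  graduate degree: 4,700 × 13.4% = 629.8
Estimated total = 2624.4 → 2,620.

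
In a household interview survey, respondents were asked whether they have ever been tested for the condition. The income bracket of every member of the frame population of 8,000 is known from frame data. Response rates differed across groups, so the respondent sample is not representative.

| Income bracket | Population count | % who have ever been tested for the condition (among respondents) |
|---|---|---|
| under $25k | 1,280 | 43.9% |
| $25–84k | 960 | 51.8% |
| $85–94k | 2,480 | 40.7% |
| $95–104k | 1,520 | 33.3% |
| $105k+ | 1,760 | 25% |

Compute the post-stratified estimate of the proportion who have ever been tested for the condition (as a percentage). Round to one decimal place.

Weight each group's respondent value by its population share:
  under $25k: (1,280/8,000) × 43.9 = 7.024
  $25–84k: (960/8,000) × 51.8 = 6.216
  $85–94k: (2,480/8,000) × 40.7 = 12.617
  $95–104k: (1,520/8,000) × 33.3 = 6.327
  $105k+: (1,760/8,000) × 25 = 5.5
Post-stratified estimate = 37.684 → 37.7%.

37.7%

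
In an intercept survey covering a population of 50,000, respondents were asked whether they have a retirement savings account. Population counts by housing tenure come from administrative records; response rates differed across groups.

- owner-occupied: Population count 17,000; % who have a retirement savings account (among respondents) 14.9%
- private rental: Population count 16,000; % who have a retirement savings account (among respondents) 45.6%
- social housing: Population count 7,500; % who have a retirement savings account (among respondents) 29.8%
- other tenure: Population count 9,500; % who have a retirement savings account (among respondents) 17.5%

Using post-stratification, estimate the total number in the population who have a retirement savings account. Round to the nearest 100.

13,700

Each cell contributes its population count × the respondent rate:
  owner-occupied: 17,000 × 14.9% = 2533
  private rental: 16,000 × 45.6% = 7296
  social housing: 7,500 × 29.8% = 2235
  other tenure: 9,500 × 17.5% = 1662.5
Estimated total = 13726.5 → 13,700.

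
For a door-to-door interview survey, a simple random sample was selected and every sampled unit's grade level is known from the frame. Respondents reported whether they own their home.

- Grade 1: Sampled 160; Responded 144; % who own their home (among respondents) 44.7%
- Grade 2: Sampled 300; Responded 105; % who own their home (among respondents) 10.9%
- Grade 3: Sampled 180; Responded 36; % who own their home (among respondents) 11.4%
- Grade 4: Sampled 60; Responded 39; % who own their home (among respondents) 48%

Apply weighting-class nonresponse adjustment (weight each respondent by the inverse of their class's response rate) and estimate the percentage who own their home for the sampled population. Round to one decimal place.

21.9%

Class response rates: Grade 1 144/160 = 90%, Grade 2 105/300 = 35%, Grade 3 36/180 = 20%, Grade 4 39/60 = 65%.
Weighting each respondent by the inverse class response rate inflates each class back to its sampled size, so the class weight is n_sampled:
  Grade 1: 160 × 44.7 = 7152
  Grade 2: 300 × 10.9 = 3270
  Grade 3: 180 × 11.4 = 2052
  Grade 4: 60 × 48 = 2880
Adjusted estimate = 15,354 / 700 = 21.9343 → 21.9%.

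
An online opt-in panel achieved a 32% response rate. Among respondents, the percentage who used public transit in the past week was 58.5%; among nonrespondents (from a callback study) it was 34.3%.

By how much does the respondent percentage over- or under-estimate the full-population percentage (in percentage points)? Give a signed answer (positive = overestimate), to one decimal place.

Nonresponse fraction = 1 − 0.32 = 0.68.
Bias = (nonresponse fraction) × (respondent percentage − nonrespondent percentage)
     = 0.68 × (58.5 − 34.3) = 0.68 × 24.2 = 16.456.

+16.5 percentage points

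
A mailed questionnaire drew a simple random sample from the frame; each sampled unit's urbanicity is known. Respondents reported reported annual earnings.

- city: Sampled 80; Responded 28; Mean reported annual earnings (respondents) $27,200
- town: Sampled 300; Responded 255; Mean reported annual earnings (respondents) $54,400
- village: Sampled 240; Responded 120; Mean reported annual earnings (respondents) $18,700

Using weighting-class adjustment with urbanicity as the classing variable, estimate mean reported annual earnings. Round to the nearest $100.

Response rates by class: city 28/80 = 35%, town 255/300 = 85%, village 120/240 = 50%.
With weight = n_sampled/n_responded per class, the weighted class total is n_sampled:
  city: 80 × 27,200 = 2,176,000
  town: 300 × 54,400 = 16,320,000
  village: 240 × 18,700 = 4,488,000
Adjusted estimate = 22,984,000 / 620 = 37071 → $37,100.

$37,100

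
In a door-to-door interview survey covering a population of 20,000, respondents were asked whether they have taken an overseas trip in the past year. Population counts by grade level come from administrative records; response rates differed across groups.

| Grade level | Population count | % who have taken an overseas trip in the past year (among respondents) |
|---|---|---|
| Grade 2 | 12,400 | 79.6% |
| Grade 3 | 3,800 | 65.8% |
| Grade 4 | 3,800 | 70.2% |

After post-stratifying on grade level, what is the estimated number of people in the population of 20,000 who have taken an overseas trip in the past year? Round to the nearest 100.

Apply each group's respondent rate to its population count:
  Grade 2: 12,400 × 79.6% = 9870.4
  Grade 3: 3,800 × 65.8% = 2500.4
  Grade 4: 3,800 × 70.2% = 2667.6
Estimated total = 15038.4 → 15,000.

15,000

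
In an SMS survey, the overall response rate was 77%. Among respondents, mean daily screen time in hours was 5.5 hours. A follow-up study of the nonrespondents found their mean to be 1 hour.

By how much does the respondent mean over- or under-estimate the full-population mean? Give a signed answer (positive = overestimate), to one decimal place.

+1.0

Nonresponse fraction = 1 − 0.77 = 0.23.
Bias = (nonresponse fraction) × (respondent mean − nonrespondent mean)
     = 0.23 × (5.5 − 1) = 0.23 × 4.5 = 1.035.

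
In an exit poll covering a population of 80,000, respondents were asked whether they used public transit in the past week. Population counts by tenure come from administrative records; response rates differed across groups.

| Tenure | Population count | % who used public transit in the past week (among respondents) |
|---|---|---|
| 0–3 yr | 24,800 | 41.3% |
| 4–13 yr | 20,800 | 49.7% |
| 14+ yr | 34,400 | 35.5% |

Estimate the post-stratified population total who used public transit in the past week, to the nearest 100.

32,800

Estimated count per cell = population count × respondent percentage:
  0–3 yr: 24,800 × 41.3% = 10242.4
  4–13 yr: 20,800 × 49.7% = 10337.6
  14+ yr: 34,400 × 35.5% = 12,212
Estimated total = 32,792 → 32,800.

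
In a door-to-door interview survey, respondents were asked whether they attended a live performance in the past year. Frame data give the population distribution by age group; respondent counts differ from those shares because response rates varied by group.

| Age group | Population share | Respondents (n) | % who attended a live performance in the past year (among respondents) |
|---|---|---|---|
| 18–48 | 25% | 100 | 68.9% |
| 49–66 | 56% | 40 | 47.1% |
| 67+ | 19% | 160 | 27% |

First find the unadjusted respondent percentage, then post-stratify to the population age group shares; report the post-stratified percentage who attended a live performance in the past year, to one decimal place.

Without adjustment, the pooled respondent share is:
  (100/300)×68.9 + (40/300)×47.1 + (160/300)×27 = 43.6467%
Post-stratified estimate weights by population shares:
  0.25×68.9 + 0.56×47.1 + 0.19×27 = 48.731%

48.7%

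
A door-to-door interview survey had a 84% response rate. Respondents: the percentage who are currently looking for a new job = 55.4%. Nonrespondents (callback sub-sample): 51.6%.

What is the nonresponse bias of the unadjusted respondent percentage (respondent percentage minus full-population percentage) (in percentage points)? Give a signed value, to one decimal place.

+0.6 percentage points

Nonresponse fraction = 1 − 0.84 = 0.16.
Bias = (nonresponse fraction) × (respondent percentage − nonrespondent percentage)
     = 0.16 × (55.4 − 51.6) = 0.16 × 3.8 = 0.608.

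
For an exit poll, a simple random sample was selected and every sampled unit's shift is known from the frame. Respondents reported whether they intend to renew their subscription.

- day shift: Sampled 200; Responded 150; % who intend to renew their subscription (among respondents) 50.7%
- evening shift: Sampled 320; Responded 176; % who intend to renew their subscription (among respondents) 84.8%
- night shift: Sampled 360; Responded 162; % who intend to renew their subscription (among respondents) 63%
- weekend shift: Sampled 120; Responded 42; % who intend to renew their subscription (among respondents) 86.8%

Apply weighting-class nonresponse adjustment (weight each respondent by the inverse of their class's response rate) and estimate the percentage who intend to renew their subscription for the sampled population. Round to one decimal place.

70.4%

Class response rates: day shift 150/200 = 75%, evening shift 176/320 = 55%, night shift 162/360 = 45%, weekend shift 42/120 = 35%.
Weighting each respondent by the inverse class response rate inflates each class back to its sampled size, so the class weight is n_sampled:
  day shift: 200 × 50.7 = 10,140
  evening shift: 320 × 84.8 = 27,136
  night shift: 360 × 63 = 22,680
  weekend shift: 120 × 86.8 = 10,416
Adjusted estimate = 70,372 / 1,000 = 70.372 → 70.4%.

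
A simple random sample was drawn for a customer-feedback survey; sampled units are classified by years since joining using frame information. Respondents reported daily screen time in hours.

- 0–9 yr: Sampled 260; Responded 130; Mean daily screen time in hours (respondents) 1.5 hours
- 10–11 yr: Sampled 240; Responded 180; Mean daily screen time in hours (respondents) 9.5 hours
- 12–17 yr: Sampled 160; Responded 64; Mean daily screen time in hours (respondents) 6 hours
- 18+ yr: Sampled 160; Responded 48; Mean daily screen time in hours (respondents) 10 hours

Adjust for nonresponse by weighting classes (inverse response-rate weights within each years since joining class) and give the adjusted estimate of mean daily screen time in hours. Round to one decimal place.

6.4

Response rates by class: 0–9 yr 130/260 = 50%, 10–11 yr 180/240 = 75%, 12–17 yr 64/160 = 40%, 18+ yr 48/160 = 30%.
Weighting each respondent by the inverse class response rate inflates each class back to its sampled size, so the class weight is n_sampled:
  0–9 yr: 260 × 1.5 = 390
  10–11 yr: 240 × 9.5 = 2280
  12–17 yr: 160 × 6 = 960
  18+ yr: 160 × 10 = 1600
Adjusted estimate = 5230 / 820 = 6.37805 → 6.4.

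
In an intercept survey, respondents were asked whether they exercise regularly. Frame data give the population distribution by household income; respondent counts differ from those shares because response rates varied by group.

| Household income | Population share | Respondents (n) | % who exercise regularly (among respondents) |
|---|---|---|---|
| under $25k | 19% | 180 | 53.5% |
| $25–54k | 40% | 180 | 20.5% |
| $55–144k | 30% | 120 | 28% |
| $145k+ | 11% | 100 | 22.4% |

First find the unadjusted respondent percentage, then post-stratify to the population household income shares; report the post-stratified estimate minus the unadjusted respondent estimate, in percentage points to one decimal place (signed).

Naive respondent-only estimate (weights = respondent counts):
  (180/580)×53.5 + (180/580)×20.5 + (120/580)×28 + (100/580)×22.4 = 32.6207%
Post-stratifying to population shares instead:
  0.19×53.5 + 0.4×20.5 + 0.3×28 + 0.11×22.4 = 29.229%
Difference = 29.229 − 32.6207 = -3.3917 pp.

-3.4 percentage points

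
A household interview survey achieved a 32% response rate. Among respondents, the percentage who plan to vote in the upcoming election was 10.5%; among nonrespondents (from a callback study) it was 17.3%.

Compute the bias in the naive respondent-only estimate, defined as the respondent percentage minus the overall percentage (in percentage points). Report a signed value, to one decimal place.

-4.6 percentage points

Nonresponse fraction = 1 − 0.32 = 0.68.
Bias = (nonresponse fraction) × (respondent percentage − nonrespondent percentage)
     = 0.68 × (10.5 − 17.3) = 0.68 × -6.8 = -4.624.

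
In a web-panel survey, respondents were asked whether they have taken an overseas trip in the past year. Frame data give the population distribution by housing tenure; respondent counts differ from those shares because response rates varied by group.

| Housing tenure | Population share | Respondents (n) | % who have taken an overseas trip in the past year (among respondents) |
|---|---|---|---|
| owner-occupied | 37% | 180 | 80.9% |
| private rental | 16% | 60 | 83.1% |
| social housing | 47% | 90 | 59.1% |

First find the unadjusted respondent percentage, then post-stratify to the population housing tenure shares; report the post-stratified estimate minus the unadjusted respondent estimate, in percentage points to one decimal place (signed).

-4.3 percentage points

Without adjustment, the pooled respondent share is:
  (180/330)×80.9 + (60/330)×83.1 + (90/330)×59.1 = 75.3545%
Post-stratified estimate weights by population shares:
  0.37×80.9 + 0.16×83.1 + 0.47×59.1 = 71.006%
Difference = 71.006 − 75.3545 = -4.3485 pp.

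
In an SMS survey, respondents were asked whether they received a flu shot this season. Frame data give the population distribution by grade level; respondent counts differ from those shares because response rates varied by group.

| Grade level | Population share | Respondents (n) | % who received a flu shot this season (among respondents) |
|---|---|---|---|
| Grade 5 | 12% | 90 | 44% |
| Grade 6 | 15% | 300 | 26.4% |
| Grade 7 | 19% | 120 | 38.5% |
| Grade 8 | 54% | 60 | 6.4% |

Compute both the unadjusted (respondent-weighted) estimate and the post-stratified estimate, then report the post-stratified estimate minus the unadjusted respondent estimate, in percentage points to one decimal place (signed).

-9.6 percentage points

Naive respondent-only estimate (weights = respondent counts):
  (90/570)×44 + (300/570)×26.4 + (120/570)×38.5 + (60/570)×6.4 = 29.6211%
Reweighting by population grade level shares:
  0.12×44 + 0.15×26.4 + 0.19×38.5 + 0.54×6.4 = 20.011%
Difference = 20.011 − 29.6211 = -9.6101 pp.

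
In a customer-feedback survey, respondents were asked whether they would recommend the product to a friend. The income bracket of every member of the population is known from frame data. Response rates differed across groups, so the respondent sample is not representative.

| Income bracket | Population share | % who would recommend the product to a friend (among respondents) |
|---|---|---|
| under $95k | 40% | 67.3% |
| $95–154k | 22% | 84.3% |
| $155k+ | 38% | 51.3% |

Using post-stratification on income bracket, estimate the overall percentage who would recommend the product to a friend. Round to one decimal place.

65.0%

Each cell contributes population-share × respondent value:
  under $95k: 0.4 × 67.3 = 26.92
  $95–154k: 0.22 × 84.3 = 18.546
  $155k+: 0.38 × 51.3 = 19.494
Post-stratified estimate = 64.96 → 65.0%.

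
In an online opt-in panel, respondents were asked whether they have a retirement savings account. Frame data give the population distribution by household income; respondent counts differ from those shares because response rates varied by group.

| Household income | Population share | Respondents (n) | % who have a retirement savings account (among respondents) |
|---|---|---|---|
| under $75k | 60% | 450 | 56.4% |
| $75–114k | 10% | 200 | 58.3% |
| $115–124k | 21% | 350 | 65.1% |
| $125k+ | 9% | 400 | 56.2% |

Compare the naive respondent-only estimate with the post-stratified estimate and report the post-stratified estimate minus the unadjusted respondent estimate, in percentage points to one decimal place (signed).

-0.4 percentage points

Unadjusted (pooled respondent) estimate weights by respondent counts:
  (450/1400)×56.4 + (200/1400)×58.3 + (350/1400)×65.1 + (400/1400)×56.2 = 58.7893%
Post-stratified estimate weights by population shares:
  0.6×56.4 + 0.1×58.3 + 0.21×65.1 + 0.09×56.2 = 58.399%
Difference = 58.399 − 58.7893 = -0.3903 pp.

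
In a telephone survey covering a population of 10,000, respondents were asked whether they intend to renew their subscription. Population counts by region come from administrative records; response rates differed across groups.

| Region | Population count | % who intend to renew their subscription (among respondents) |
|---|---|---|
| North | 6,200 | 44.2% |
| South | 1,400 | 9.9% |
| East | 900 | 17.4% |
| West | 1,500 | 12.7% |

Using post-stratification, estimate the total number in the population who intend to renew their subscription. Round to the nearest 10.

3,230

Apply each group's respondent rate to its population count:
  North: 6,200 × 44.2% = 2740.4
  South: 1,400 × 9.9% = 138.6
  East: 900 × 17.4% = 156.6
  West: 1,500 × 12.7% = 190.5
Estimated total = 3226.1 → 3,230.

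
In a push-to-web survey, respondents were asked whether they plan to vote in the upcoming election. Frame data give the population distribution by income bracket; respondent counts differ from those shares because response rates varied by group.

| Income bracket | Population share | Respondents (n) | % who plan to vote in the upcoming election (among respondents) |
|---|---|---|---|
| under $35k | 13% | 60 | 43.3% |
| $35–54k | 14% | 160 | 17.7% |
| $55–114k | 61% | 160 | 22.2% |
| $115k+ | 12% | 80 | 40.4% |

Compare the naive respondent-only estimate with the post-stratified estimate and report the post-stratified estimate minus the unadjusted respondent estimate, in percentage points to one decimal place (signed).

-0.1 percentage points

Unadjusted (pooled respondent) estimate weights by respondent counts:
  (60/460)×43.3 + (160/460)×17.7 + (160/460)×22.2 + (80/460)×40.4 = 26.5522%
Post-stratifying to population shares instead:
  0.13×43.3 + 0.14×17.7 + 0.61×22.2 + 0.12×40.4 = 26.497%
Difference = 26.497 − 26.5522 = -0.0552 pp.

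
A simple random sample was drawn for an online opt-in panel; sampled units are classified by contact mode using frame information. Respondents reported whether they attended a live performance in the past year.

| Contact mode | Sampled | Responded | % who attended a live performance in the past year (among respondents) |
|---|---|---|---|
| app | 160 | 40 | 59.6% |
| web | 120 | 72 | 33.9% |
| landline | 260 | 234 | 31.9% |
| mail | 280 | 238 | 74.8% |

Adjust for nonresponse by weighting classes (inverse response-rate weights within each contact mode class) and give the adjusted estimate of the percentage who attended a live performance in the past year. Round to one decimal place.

Class response rates: app 40/160 = 25%, web 72/120 = 60%, landline 234/260 = 90%, mail 238/280 = 85%.
Each respondent's weight = sampled/responded in their class; summing within a class gives n_sampled, so:
  app: 160 × 59.6 = 9536
  web: 120 × 33.9 = 4068
  landline: 260 × 31.9 = 8294
  mail: 280 × 74.8 = 20,944
Adjusted estimate = 42,842 / 820 = 52.2463 → 52.2%.

52.2%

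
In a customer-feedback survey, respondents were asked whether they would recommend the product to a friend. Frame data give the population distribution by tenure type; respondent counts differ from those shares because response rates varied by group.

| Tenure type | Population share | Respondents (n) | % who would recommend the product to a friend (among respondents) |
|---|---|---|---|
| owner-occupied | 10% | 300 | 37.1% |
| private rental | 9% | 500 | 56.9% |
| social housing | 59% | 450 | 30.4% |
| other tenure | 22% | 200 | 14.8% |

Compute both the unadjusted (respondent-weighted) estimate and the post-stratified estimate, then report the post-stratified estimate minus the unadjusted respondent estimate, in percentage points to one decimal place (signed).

-8.7 percentage points

Unadjusted (pooled respondent) estimate weights by respondent counts:
  (300/1450)×37.1 + (500/1450)×56.9 + (450/1450)×30.4 + (200/1450)×14.8 = 38.7724%
Reweighting by population tenure type shares:
  0.1×37.1 + 0.09×56.9 + 0.59×30.4 + 0.22×14.8 = 30.023%
Difference = 30.023 − 38.7724 = -8.7494 pp.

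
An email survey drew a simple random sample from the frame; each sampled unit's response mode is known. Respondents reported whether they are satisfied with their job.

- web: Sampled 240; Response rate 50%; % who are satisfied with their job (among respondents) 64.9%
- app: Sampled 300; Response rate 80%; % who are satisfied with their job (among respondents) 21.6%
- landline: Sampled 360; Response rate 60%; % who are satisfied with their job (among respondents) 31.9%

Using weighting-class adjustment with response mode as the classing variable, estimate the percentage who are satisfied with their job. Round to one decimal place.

37.3%

Each respondent's weight = sampled/responded in their class; summing within a class gives n_sampled, so:
  web: 240 × 64.9 = 15576
  app: 300 × 21.6 = 6480
  landline: 360 × 31.9 = 11,484
Adjusted estimate = 33,540 / 900 = 37.2667 → 37.3%.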